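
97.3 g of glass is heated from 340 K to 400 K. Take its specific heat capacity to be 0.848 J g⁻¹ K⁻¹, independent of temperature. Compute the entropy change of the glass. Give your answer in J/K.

ΔS = ∫dQ_rev/T = m c ln(T₂/T₁) = 97.3 × 0.848 × ln(400/340) = 13.4 J/K.

ΔS = 13.4 J/K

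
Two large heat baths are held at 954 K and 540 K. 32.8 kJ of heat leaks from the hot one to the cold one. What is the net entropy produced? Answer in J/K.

ΔS_total = 26.4 J/K

ΔS_hot = −Q/T_H = −32800/954 = -34.38 J/K and ΔS_cold = +Q/T_C = 32800/540 = 60.74 J/K.
ΔS_total = -34.38 + 60.74 = 26.4 J/K, positive as the second law requires.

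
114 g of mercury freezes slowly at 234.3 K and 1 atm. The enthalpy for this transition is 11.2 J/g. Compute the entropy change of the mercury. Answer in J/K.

ΔS = -5.45 J/K

Heat released by the substance: Q = −mL = −114 × 11.2 = −1276.8 J.
At constant T, ΔS = Q_rev/T = −1276.8 / 234.3 = -5.45 J/K.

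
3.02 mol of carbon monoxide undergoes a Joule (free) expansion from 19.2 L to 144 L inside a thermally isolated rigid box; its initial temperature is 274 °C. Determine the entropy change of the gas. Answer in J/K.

No heat is exchanged and no work is done, so the ideal-gas temperature stays constant.
Entropy is a state function; using a reversible isothermal path, ΔS_gas = nR ln(V₂/V₁) = 3.02 × 8.314 × ln(144/19.2) = 50.6 J/K.

ΔS_gas = 50.6 J/K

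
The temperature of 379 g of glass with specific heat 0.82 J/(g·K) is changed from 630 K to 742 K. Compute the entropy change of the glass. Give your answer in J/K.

ΔS = 50.9 J/K

ΔS = ∫dQ_rev/T = m c ln(T₂/T₁) = 379 × 0.82 × ln(742/630) = 50.9 J/K.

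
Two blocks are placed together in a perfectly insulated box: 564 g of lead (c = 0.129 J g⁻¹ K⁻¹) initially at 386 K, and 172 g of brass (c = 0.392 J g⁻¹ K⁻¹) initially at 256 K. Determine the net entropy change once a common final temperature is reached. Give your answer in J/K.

ΔS_total = 2.92 J/K

Energy balance: T_f = (m₁c₁T₁ + m₂c₂T₂)/(m₁c₁ + m₂c₂) = 323.47 K.
ΔS₁ = m₁c₁ ln(T_f/T₁) = 72.756 × ln(323.47/386) = -12.8577 J/K.
ΔS₂ = m₂c₂ ln(T_f/T₂) = 67.424 × ln(323.47/256) = 15.7729 J/K.
ΔS_total = -12.8577 + 15.7729 = 2.92 J/K.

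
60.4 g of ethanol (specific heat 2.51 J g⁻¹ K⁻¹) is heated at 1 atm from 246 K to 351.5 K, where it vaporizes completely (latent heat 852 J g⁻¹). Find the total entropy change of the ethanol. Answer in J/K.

ΔS = 201 J/K

Warming step: ΔS₁ = m c ln(T_tr/T_i) = 60.4 × 2.51 × ln(351.5/246) = 54.104 J/K.
Phase change: ΔS₂ = +mL/T_tr = 60.4 × 852 / 351.5 = 146.4 J/K.
ΔS_total = (54.104) + (146.4) = 201 J/K.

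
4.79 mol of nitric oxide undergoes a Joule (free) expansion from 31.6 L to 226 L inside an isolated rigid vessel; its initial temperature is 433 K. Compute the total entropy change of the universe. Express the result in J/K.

ΔS_universe = 78.3 J/K

For an ideal gas in free expansion Q = 0 and W = 0, so T is unchanged.
Entropy is a state function; using a reversible isothermal path, ΔS_gas = nR ln(V₂/V₁) = 4.79 × 8.314 × ln(226/31.6) = 78.3 J/K.
The insulated surroundings exchange no heat, so ΔS_surr = 0 and ΔS_universe = ΔS_gas.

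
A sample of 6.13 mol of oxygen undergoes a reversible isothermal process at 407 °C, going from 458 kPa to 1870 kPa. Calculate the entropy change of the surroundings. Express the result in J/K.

ΔS_surr = 71.7 J/K

For an isothermal ideal gas ΔS_gas = nR ln(P₁/P₂) = 6.13 × 8.314 × ln(458/1870) = -71.7 J/K.
The process is reversible, so ΔS_surr = −ΔS_gas = 71.7 J/K and ΔS_universe = 0.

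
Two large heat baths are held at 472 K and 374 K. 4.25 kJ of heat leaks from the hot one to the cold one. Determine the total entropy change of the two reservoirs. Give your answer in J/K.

ΔS_hot = −Q/T_H = −4250/472 = -9.004 J/K and ΔS_cold = +Q/T_C = 4250/374 = 11.36 J/K.
ΔS_total = -9.004 + 11.36 = 2.36 J/K, positive as the second law requires.

ΔS_total = 2.36 J/K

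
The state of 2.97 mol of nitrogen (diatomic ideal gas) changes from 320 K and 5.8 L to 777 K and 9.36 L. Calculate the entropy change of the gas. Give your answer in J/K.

Entropy is a state function: ΔS = nC_V ln(T₂/T₁) + nR ln(V₂/V₁), with C_V = 5R/2 = 20.79 J mol⁻¹ K⁻¹ for a diatomic ideal gas.
ΔS = 2.97 × [20.79 × ln(777/320) + 8.314 × ln(9.36/5.8)] = 66.6 J/K.

ΔS = 66.6 J/K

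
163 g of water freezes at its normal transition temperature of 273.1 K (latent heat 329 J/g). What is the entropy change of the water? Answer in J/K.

Heat released by the substance: Q = −mL = −163 × 329 = −53627 J.
At constant T, ΔS = Q_rev/T = −53627 / 273.1 = -196 J/K.

ΔS = -196 J/K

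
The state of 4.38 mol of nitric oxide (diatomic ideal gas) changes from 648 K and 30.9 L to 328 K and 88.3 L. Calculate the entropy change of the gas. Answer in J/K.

Entropy is a state function: ΔS = nC_V ln(T₂/T₁) + nR ln(V₂/V₁), with C_V = 5R/2 = 20.79 J mol⁻¹ K⁻¹ for a diatomic ideal gas.
ΔS = 4.38 × [20.79 × ln(328/648) + 8.314 × ln(88.3/30.9)] = -23.8 J/K.

ΔS = -23.8 J/K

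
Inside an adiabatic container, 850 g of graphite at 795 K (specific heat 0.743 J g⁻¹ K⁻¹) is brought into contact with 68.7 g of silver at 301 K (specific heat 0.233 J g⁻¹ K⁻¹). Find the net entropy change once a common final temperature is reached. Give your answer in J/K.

Energy balance: T_f = (m₁c₁T₁ + m₂c₂T₂)/(m₁c₁ + m₂c₂) = 782.79 K.
ΔS₁ = m₁c₁ ln(T_f/T₁) = 631.55 × ln(782.79/795) = -9.776 J/K.
ΔS₂ = m₂c₂ ln(T_f/T₂) = 16.0071 × ln(782.79/301) = 15.3 J/K.
ΔS_total = -9.776 + 15.3 = 5.52 J/K.

ΔS_total = 5.52 J/K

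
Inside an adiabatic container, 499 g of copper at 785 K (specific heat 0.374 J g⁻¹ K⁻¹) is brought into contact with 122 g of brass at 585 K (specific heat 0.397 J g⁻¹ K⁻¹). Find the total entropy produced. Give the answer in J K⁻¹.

ΔS_total = 1.57 J/K

Energy balance: T_f = (m₁c₁T₁ + m₂c₂T₂)/(m₁c₁ + m₂c₂) = 743.79 K.
ΔS₁ = m₁c₁ ln(T_f/T₁) = 186.626 × ln(743.79/785) = -10.06 J/K.
ΔS₂ = m₂c₂ ln(T_f/T₂) = 48.434 × ln(743.79/585) = 11.63 J/K.
ΔS_total = -10.06 + 11.63 = 1.57 J/K.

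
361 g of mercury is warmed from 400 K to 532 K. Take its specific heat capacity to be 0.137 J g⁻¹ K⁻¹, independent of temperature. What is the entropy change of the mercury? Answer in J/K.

ΔS = 14.1 J/K

ΔS = ∫dQ_rev/T = m c ln(T₂/T₁) = 361 × 0.137 × ln(532/400) = 14.1 J/K.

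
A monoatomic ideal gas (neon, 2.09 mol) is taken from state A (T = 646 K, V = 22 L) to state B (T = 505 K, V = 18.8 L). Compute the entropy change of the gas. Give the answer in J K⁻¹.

ΔS = -9.15 J/K

Entropy is a state function: ΔS = nC_V ln(T₂/T₁) + nR ln(V₂/V₁), with C_V = 3R/2 = 12.47 J mol⁻¹ K⁻¹ for a monoatomic ideal gas.
ΔS = 2.09 × [12.47 × ln(505/646) + 8.314 × ln(18.8/22)] = -9.15 J/K.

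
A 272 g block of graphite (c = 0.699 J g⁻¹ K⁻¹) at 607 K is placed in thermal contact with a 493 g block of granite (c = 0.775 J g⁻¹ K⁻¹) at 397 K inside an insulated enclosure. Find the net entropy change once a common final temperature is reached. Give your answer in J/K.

Energy balance: T_f = (m₁c₁T₁ + m₂c₂T₂)/(m₁c₁ + m₂c₂) = 466.78 K.
ΔS₁ = m₁c₁ ln(T_f/T₁) = 190.128 × ln(466.78/607) = -49.94 J/K.
ΔS₂ = m₂c₂ ln(T_f/T₂) = 382.075 × ln(466.78/397) = 61.86 J/K.
ΔS_total = -49.94 + 61.86 = 11.9 J/K.

ΔS_total = 11.9 J/K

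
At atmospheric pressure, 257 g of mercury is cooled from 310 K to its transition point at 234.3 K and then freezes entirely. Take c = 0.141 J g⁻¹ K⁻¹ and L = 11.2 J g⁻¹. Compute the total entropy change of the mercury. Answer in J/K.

Cooling step: ΔS₁ = m c ln(T_tr/T_i) = 257 × 0.141 × ln(234.3/310) = -10.15 J/K.
Phase change: ΔS₂ = −mL/T_tr = −257 × 11.2 / 234.3 = -12.29 J/K.
ΔS_total = (-10.15) + (-12.29) = -22.4 J/K.

ΔS = -22.4 J/K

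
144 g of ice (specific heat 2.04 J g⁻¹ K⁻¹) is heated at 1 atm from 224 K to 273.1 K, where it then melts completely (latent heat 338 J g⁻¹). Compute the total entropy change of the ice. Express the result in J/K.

Warming step: ΔS₁ = m c ln(T_tr/T_i) = 144 × 2.04 × ln(273.1/224) = 58.22 J/K.
Phase change: ΔS₂ = +mL/T_tr = 144 × 338 / 273.1 = 178.2 J/K.
ΔS_total = (58.22) + (178.2) = 236 J/K.

ΔS = 236 J/K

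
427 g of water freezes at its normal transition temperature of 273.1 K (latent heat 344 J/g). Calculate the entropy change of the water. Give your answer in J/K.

Heat released by the substance: Q = −mL = −427 × 344 = −146888 J.
At constant T, ΔS = Q_rev/T = −146888 / 273.1 = -538 J/K.

ΔS = -538 J/K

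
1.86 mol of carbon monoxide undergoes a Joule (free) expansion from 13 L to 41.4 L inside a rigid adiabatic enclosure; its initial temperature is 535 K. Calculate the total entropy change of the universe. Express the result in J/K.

No heat is exchanged and no work is done, so the ideal-gas temperature stays constant.
Entropy is a state function; using a reversible isothermal path, ΔS_gas = nR ln(V₂/V₁) = 1.86 × 8.314 × ln(41.4/13) = 17.9 J/K.
The insulated surroundings exchange no heat, so ΔS_surr = 0 and ΔS_universe = ΔS_gas.

ΔS_universe = 17.9 J/K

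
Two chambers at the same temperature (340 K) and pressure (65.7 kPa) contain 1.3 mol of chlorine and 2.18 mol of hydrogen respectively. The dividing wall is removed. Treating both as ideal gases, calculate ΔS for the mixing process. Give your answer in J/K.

ΔS_mix = 19.1 J/K

Mole fractions: x_A = 1.3/3.48 = 0.374, x_B = 0.626.
ΔS_mix = −R(n_A ln x_A + n_B ln x_B) = −8.314 × (1.3 ln 0.374 + 2.18 ln 0.626) = 19.1 J/K.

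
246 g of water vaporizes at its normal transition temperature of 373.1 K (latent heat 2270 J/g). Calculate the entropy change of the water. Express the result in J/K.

Heat absorbed by the substance: Q = mL = 246 × 2270 = 558420 J.
At constant T, ΔS = Q_rev/T = 558420 / 373.1 = 1500 J/K.

ΔS = 1500 J/K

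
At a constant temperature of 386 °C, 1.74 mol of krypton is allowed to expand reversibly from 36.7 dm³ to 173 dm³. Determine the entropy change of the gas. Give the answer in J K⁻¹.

For an isothermal ideal gas ΔS_gas = nR ln(V₂/V₁) = 1.74 × 8.314 × ln(173/36.7) = 22.4 J/K.

ΔS_gas = 22.4 J/K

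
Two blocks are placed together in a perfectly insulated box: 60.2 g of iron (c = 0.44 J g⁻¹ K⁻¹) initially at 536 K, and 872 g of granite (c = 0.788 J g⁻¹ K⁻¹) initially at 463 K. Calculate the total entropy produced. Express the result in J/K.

Energy balance: T_f = (m₁c₁T₁ + m₂c₂T₂)/(m₁c₁ + m₂c₂) = 465.71 K.
ΔS₁ = m₁c₁ ln(T_f/T₁) = 26.488 × ln(465.71/536) = -3.7235 J/K.
ΔS₂ = m₂c₂ ln(T_f/T₂) = 687.136 × ln(465.71/463) = 4.0096 J/K.
ΔS_total = -3.7235 + 4.0096 = 0.286 J/K.

ΔS_total = 0.286 J/K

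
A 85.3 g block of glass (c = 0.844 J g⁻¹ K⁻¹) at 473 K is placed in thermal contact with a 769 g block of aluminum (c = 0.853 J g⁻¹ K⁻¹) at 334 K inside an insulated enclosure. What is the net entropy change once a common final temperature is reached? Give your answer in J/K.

ΔS_total = 4.31 J/K

Energy balance: T_f = (m₁c₁T₁ + m₂c₂T₂)/(m₁c₁ + m₂c₂) = 347.75 K.
ΔS₁ = m₁c₁ ln(T_f/T₁) = 71.9932 × ln(347.75/473) = -22.15 J/K.
ΔS₂ = m₂c₂ ln(T_f/T₂) = 655.957 × ln(347.75/334) = 26.46 J/K.
ΔS_total = -22.15 + 26.46 = 4.31 J/K.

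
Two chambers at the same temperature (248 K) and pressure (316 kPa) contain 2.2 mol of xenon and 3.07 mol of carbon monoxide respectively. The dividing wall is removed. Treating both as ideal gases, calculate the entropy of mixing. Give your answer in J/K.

ΔS_mix = 29.8 J/K

Mole fractions: x_A = 2.2/5.27 = 0.417, x_B = 0.583.
ΔS_mix = −R(n_A ln x_A + n_B ln x_B) = −8.314 × (2.2 ln 0.417 + 3.07 ln 0.583) = 29.8 J/K.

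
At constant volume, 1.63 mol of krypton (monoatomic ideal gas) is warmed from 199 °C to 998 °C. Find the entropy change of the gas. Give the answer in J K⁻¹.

ΔS = 20.1 J/K

In kelvin: T₁ = 472.15 K, T₂ = 1271.15 K. At constant volume, ΔS = nC_V ln(T₂/T₁) with C_V = 3R/2 = 12.47 J mol⁻¹ K⁻¹.
ΔS = 1.63 × 12.47 × ln(1271.15/472.15) = 20.1 J/K.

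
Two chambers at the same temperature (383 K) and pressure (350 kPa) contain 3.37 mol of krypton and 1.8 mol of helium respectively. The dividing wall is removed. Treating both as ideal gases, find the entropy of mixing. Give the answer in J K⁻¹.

Mole fractions: x_A = 3.37/5.17 = 0.652, x_B = 0.348.
ΔS_mix = −R(n_A ln x_A + n_B ln x_B) = −8.314 × (3.37 ln 0.652 + 1.8 ln 0.348) = 27.8 J/K.

ΔS_mix = 27.8 J/K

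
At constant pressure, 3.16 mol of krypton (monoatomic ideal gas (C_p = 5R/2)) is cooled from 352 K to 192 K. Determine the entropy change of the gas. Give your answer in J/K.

At constant pressure, ΔS = nC_p ln(T₂/T₁) with C_p = 5R/2 = 20.79 J mol⁻¹ K⁻¹.
ΔS = 3.16 × 20.79 × ln(192/352) = -39.8 J/K.

ΔS = -39.8 J/K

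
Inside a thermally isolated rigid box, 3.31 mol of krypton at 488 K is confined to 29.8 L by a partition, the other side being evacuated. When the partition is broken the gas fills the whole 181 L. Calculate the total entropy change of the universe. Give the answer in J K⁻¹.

ΔS_universe = 49.6 J/K

No heat is exchanged and no work is done, so the ideal-gas temperature stays constant.
Entropy is a state function; using a reversible isothermal path, ΔS_gas = nR ln(V₂/V₁) = 3.31 × 8.314 × ln(181/29.8) = 49.6 J/K.
The insulated surroundings exchange no heat, so ΔS_surr = 0 and ΔS_universe = ΔS_gas.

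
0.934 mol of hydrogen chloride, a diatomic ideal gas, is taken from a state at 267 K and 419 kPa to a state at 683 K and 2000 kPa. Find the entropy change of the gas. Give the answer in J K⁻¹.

ΔS = nC_p ln(T₂/T₁) − nR ln(P₂/P₁), with C_p = 7R/2 = 29.1 J mol⁻¹ K⁻¹ for a diatomic ideal gas.
ΔS = 0.934 × [29.1 × ln(683/267) − 8.314 × ln(2000/419)] = 13.4 J/K.

ΔS = 13.4 J/K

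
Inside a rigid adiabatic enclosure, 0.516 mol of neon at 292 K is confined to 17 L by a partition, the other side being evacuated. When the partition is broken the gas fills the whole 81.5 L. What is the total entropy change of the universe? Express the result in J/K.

ΔS_universe = 6.72 J/K

No heat is exchanged and no work is done, so the ideal-gas temperature stays constant.
Entropy is a state function; using a reversible isothermal path, ΔS_gas = nR ln(V₂/V₁) = 0.516 × 8.314 × ln(81.5/17) = 6.72 J/K.
The insulated surroundings exchange no heat, so ΔS_surr = 0 and ΔS_universe = ΔS_gas.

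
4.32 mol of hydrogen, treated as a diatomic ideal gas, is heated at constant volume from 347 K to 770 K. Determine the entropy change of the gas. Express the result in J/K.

At constant volume, ΔS = nC_V ln(T₂/T₁) with C_V = 5R/2 = 20.79 J mol⁻¹ K⁻¹.
ΔS = 4.32 × 20.79 × ln(770/347) = 71.6 J/K.

ΔS = 71.6 J/K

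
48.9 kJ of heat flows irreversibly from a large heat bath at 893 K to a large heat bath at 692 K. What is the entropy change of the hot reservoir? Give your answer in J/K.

ΔS_hot = -54.8 J/K

The hot reservoir loses heat Q, so ΔS_hot = −Q/T_H = −48900/893 = -54.8 J/K.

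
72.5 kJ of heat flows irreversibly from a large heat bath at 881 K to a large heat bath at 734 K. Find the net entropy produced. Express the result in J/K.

ΔS_total = 16.5 J/K

ΔS_hot = −Q/T_H = −72500/881 = -82.29 J/K and ΔS_cold = +Q/T_C = 72500/734 = 98.77 J/K.
ΔS_total = -82.29 + 98.77 = 16.5 J/K, positive as the second law requires.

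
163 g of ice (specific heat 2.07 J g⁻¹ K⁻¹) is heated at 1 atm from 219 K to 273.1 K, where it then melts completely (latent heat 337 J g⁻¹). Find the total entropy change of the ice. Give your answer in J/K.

ΔS = 276 J/K

Warming step: ΔS₁ = m c ln(T_tr/T_i) = 163 × 2.07 × ln(273.1/219) = 74.49 J/K.
Phase change: ΔS₂ = +mL/T_tr = 163 × 337 / 273.1 = 201.1 J/K.
ΔS_total = (74.49) + (201.1) = 276 J/K.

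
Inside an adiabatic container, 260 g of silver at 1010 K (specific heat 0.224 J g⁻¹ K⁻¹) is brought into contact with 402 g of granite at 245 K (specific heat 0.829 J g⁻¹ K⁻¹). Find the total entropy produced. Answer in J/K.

Energy balance: T_f = (m₁c₁T₁ + m₂c₂T₂)/(m₁c₁ + m₂c₂) = 358.8 K.
ΔS₁ = m₁c₁ ln(T_f/T₁) = 58.24 × ln(358.8/1010) = -60.274 J/K.
ΔS₂ = m₂c₂ ln(T_f/T₂) = 333.258 × ln(358.8/245) = 127.14 J/K.
ΔS_total = -60.274 + 127.14 = 66.9 J/K.

ΔS_total = 66.9 J/K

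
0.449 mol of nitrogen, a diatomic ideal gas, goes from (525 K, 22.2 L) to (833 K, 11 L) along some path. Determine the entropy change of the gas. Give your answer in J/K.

Entropy is a state function: ΔS = nC_V ln(T₂/T₁) + nR ln(V₂/V₁), with C_V = 5R/2 = 20.79 J mol⁻¹ K⁻¹ for a diatomic ideal gas.
ΔS = 0.449 × [20.79 × ln(833/525) + 8.314 × ln(11/22.2)] = 1.69 J/K.

ΔS = 1.69 J/K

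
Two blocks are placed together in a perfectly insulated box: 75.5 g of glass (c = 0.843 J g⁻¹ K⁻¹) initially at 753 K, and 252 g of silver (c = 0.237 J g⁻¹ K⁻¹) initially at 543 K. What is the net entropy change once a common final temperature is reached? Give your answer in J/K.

ΔS_total = 1.63 J/K

Energy balance: T_f = (m₁c₁T₁ + m₂c₂T₂)/(m₁c₁ + m₂c₂) = 651.34 K.
ΔS₁ = m₁c₁ ln(T_f/T₁) = 63.6465 × ln(651.34/753) = -9.231 J/K.
ΔS₂ = m₂c₂ ln(T_f/T₂) = 59.724 × ln(651.34/543) = 10.86 J/K.
ΔS_total = -9.231 + 10.86 = 1.63 J/K.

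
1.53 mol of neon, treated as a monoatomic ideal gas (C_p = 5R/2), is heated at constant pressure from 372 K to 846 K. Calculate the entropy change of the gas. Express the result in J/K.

At constant pressure, ΔS = nC_p ln(T₂/T₁) with C_p = 5R/2 = 20.79 J mol⁻¹ K⁻¹.
ΔS = 1.53 × 20.79 × ln(846/372) = 26.1 J/K.

ΔS = 26.1 J/K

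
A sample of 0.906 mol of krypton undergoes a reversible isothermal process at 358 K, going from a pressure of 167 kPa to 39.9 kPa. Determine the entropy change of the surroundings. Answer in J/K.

For an isothermal ideal gas ΔS_gas = nR ln(P₁/P₂) = 0.906 × 8.314 × ln(167/39.9) = 10.8 J/K.
The process is reversible, so ΔS_surr = −ΔS_gas = -10.8 J/K and ΔS_universe = 0.

ΔS_surr = -10.8 J/K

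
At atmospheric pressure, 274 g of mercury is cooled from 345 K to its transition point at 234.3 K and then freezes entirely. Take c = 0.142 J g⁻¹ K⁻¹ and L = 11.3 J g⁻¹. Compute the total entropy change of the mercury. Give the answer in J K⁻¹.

ΔS = -28.3 J/K

Cooling step: ΔS₁ = m c ln(T_tr/T_i) = 274 × 0.142 × ln(234.3/345) = -15.06 J/K.
Phase change: ΔS₂ = −mL/T_tr = −274 × 11.3 / 234.3 = -13.21 J/K.
ΔS_total = (-15.06) + (-13.21) = -28.3 J/K.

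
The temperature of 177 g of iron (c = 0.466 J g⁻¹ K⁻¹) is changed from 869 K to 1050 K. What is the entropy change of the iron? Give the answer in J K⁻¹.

ΔS = 15.6 J/K

ΔS = ∫dQ_rev/T = m c ln(T₂/T₁) = 177 × 0.466 × ln(1050/869) = 15.6 J/K.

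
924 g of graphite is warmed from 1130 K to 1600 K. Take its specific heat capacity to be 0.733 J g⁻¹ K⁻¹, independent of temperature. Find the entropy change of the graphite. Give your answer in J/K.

ΔS = ∫dQ_rev/T = m c ln(T₂/T₁) = 924 × 0.733 × ln(1600/1130) = 236 J/K.

ΔS = 236 J/K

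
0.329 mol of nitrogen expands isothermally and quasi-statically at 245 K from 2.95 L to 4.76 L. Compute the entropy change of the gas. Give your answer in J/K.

ΔS_gas = 1.31 J/K

For an isothermal ideal gas ΔS_gas = nR ln(V₂/V₁) = 0.329 × 8.314 × ln(4.76/2.95) = 1.31 J/K.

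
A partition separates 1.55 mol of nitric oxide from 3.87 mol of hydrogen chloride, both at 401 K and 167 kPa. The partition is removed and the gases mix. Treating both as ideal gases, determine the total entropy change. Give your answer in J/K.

Mole fractions: x_A = 1.55/5.42 = 0.286, x_B = 0.714.
ΔS_mix = −R(n_A ln x_A + n_B ln x_B) = −8.314 × (1.55 ln 0.286 + 3.87 ln 0.714) = 27 J/K.

ΔS_mix = 27 J/K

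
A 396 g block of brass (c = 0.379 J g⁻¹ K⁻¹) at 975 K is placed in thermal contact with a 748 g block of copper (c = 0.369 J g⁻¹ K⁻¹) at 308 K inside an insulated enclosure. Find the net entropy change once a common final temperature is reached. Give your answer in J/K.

Energy balance: T_f = (m₁c₁T₁ + m₂c₂T₂)/(m₁c₁ + m₂c₂) = 542.94 K.
ΔS₁ = m₁c₁ ln(T_f/T₁) = 150.084 × ln(542.94/975) = -87.87 J/K.
ΔS₂ = m₂c₂ ln(T_f/T₂) = 276.012 × ln(542.94/308) = 156.5 J/K.
ΔS_total = -87.87 + 156.5 = 68.6 J/K.

ΔS_total = 68.6 J/K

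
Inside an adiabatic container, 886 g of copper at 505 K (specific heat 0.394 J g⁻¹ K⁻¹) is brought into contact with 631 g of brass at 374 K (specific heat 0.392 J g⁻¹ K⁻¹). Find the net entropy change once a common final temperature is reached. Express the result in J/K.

Energy balance: T_f = (m₁c₁T₁ + m₂c₂T₂)/(m₁c₁ + m₂c₂) = 450.67 K.
ΔS₁ = m₁c₁ ln(T_f/T₁) = 349.084 × ln(450.67/505) = -39.73 J/K.
ΔS₂ = m₂c₂ ln(T_f/T₂) = 247.352 × ln(450.67/374) = 46.13 J/K.
ΔS_total = -39.73 + 46.13 = 6.4 J/K.

ΔS_total = 6.4 J/K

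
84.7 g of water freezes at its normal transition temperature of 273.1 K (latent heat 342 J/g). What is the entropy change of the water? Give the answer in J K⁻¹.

ΔS = -106 J/K

Heat released by the substance: Q = −mL = −84.7 × 342 = −28967.4 J.
At constant T, ΔS = Q_rev/T = −28967.4 / 273.1 = -106 J/K.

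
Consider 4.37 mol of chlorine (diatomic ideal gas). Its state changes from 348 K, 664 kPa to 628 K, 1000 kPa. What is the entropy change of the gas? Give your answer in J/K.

ΔS = 60.2 J/K

ΔS = nC_p ln(T₂/T₁) − nR ln(P₂/P₁), with C_p = 7R/2 = 29.1 J mol⁻¹ K⁻¹ for a diatomic ideal gas.
ΔS = 4.37 × [29.1 × ln(628/348) − 8.314 × ln(1000/664)] = 60.2 J/K.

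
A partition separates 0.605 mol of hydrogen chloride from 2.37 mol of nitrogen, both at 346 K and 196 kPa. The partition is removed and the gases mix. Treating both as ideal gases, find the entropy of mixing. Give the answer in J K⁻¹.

ΔS_mix = 12.5 J/K

Mole fractions: x_A = 0.605/2.98 = 0.203, x_B = 0.797.
ΔS_mix = −R(n_A ln x_A + n_B ln x_B) = −8.314 × (0.605 ln 0.203 + 2.37 ln 0.797) = 12.5 J/K.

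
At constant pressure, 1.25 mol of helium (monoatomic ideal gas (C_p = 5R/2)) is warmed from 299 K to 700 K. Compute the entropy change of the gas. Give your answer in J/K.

At constant pressure, ΔS = nC_p ln(T₂/T₁) with C_p = 5R/2 = 20.79 J mol⁻¹ K⁻¹.
ΔS = 1.25 × 20.79 × ln(700/299) = 22.1 J/K.

ΔS = 22.1 J/K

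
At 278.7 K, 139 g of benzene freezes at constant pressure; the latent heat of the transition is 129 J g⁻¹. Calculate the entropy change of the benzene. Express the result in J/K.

ΔS = -64.3 J/K

Heat released by the substance: Q = −mL = −139 × 129 = −17931 J.
At constant T, ΔS = Q_rev/T = −17931 / 278.7 = -64.3 J/K.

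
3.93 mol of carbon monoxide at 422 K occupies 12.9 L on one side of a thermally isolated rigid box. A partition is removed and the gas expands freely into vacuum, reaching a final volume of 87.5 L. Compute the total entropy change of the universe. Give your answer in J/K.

ΔS_universe = 62.6 J/K

For an ideal gas in free expansion Q = 0 and W = 0, so T is unchanged.
Entropy is a state function; using a reversible isothermal path, ΔS_gas = nR ln(V₂/V₁) = 3.93 × 8.314 × ln(87.5/12.9) = 62.6 J/K.
The insulated surroundings exchange no heat, so ΔS_surr = 0 and ΔS_universe = ΔS_gas.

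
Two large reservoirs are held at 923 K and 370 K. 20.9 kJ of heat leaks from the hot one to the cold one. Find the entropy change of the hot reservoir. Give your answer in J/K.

The hot reservoir loses heat Q, so ΔS_hot = −Q/T_H = −20900/923 = -22.6 J/K.

ΔS_hot = -22.6 J/K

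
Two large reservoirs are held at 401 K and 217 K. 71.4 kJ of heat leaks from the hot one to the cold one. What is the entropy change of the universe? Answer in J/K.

ΔS_total = 151 J/K

ΔS_hot = −Q/T_H = −71400/401 = -178.1 J/K and ΔS_cold = +Q/T_C = 71400/217 = 329 J/K.
ΔS_total = -178.1 + 329 = 151 J/K, positive as the second law requires.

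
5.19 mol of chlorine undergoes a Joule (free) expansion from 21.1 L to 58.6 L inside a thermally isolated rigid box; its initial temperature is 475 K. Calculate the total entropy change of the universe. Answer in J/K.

For an ideal gas in free expansion Q = 0 and W = 0, so T is unchanged.
Entropy is a state function; using a reversible isothermal path, ΔS_gas = nR ln(V₂/V₁) = 5.19 × 8.314 × ln(58.6/21.1) = 44.1 J/K.
The insulated surroundings exchange no heat, so ΔS_surr = 0 and ΔS_universe = ΔS_gas.

ΔS_universe = 44.1 J/K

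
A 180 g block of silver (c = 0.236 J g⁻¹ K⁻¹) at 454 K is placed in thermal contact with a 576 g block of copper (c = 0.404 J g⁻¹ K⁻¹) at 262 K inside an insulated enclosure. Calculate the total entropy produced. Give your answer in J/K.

Energy balance: T_f = (m₁c₁T₁ + m₂c₂T₂)/(m₁c₁ + m₂c₂) = 291.64 K.
ΔS₁ = m₁c₁ ln(T_f/T₁) = 42.48 × ln(291.64/454) = -18.8 J/K.
ΔS₂ = m₂c₂ ln(T_f/T₂) = 232.704 × ln(291.64/262) = 24.94 J/K.
ΔS_total = -18.8 + 24.94 = 6.14 J/K.

ΔS_total = 6.14 J/K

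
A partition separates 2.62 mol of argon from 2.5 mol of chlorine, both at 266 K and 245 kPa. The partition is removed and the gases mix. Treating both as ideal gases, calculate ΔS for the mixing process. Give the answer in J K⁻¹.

Mole fractions: x_A = 2.62/5.12 = 0.512, x_B = 0.488.
ΔS_mix = −R(n_A ln x_A + n_B ln x_B) = −8.314 × (2.62 ln 0.512 + 2.5 ln 0.488) = 29.5 J/K.

ΔS_mix = 29.5 J/K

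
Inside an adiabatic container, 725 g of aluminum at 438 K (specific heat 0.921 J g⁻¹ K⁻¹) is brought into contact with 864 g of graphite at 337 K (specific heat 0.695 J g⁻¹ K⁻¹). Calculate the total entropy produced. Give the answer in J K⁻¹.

ΔS_total = 10.8 J/K

Energy balance: T_f = (m₁c₁T₁ + m₂c₂T₂)/(m₁c₁ + m₂c₂) = 390.18 K.
ΔS₁ = m₁c₁ ln(T_f/T₁) = 667.725 × ln(390.18/438) = -77.2 J/K.
ΔS₂ = m₂c₂ ln(T_f/T₂) = 600.48 × ln(390.18/337) = 87.98 J/K.
ΔS_total = -77.2 + 87.98 = 10.8 J/K.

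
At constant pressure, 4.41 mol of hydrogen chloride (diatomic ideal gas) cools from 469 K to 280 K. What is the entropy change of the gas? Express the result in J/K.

At constant pressure, ΔS = nC_p ln(T₂/T₁) with C_p = 7R/2 = 29.1 J mol⁻¹ K⁻¹.
ΔS = 4.41 × 29.1 × ln(280/469) = -66.2 J/K.

ΔS = -66.2 J/K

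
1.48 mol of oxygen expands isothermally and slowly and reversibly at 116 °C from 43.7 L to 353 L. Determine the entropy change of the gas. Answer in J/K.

ΔS_gas = 25.7 J/K

For an isothermal ideal gas ΔS_gas = nR ln(V₂/V₁) = 1.48 × 8.314 × ln(353/43.7) = 25.7 J/K.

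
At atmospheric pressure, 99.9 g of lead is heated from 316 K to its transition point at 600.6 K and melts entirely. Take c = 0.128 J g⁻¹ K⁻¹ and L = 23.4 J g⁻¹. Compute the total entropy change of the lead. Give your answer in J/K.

Warming step: ΔS₁ = m c ln(T_tr/T_i) = 99.9 × 0.128 × ln(600.6/316) = 8.212 J/K.
Phase change: ΔS₂ = +mL/T_tr = 99.9 × 23.4 / 600.6 = 3.892 J/K.
ΔS_total = (8.212) + (3.892) = 12.1 J/K.

ΔS = 12.1 J/K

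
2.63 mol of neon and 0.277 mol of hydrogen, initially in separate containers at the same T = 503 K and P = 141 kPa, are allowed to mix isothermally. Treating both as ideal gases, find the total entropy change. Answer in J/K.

Mole fractions: x_A = 2.63/2.91 = 0.905, x_B = 0.0953.
ΔS_mix = −R(n_A ln x_A + n_B ln x_B) = −8.314 × (2.63 ln 0.905 + 0.277 ln 0.0953) = 7.6 J/K.

ΔS_mix = 7.6 J/K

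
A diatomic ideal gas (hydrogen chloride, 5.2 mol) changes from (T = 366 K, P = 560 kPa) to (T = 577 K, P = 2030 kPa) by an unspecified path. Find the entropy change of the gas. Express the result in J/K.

ΔS = 13.2 J/K

ΔS = nC_p ln(T₂/T₁) − nR ln(P₂/P₁), with C_p = 7R/2 = 29.1 J mol⁻¹ K⁻¹ for a diatomic ideal gas.
ΔS = 5.2 × [29.1 × ln(577/366) − 8.314 × ln(2030/560)] = 13.2 J/K.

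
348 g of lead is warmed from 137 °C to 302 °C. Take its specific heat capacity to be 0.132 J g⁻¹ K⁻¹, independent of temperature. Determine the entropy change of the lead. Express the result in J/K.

ΔS = 15.5 J/K

In kelvin: T₁ = 410.15 K, T₂ = 575.15 K. ΔS = ∫dQ_rev/T = m c ln(T₂/T₁) = 348 × 0.132 × ln(575.15/410.15) = 15.5 J/K.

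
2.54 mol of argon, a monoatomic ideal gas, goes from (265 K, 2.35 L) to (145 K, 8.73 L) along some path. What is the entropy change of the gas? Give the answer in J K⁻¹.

ΔS = 8.61 J/K

Entropy is a state function: ΔS = nC_V ln(T₂/T₁) + nR ln(V₂/V₁), with C_V = 3R/2 = 12.47 J mol⁻¹ K⁻¹ for a monoatomic ideal gas.
ΔS = 2.54 × [12.47 × ln(145/265) + 8.314 × ln(8.73/2.35)] = 8.61 J/K.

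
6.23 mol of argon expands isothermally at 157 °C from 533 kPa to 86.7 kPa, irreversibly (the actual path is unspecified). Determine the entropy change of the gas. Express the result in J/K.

Entropy is a state function, so ΔS_gas depends only on the end states.
For an isothermal ideal gas ΔS_gas = nR ln(P₁/P₂) = 6.23 × 8.314 × ln(533/86.7) = 94.1 J/K.

ΔS_gas = 94.1 J/K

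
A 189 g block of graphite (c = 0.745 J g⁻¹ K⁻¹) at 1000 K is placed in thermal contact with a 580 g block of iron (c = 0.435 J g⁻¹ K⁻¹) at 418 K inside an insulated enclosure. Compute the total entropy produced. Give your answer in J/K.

Energy balance: T_f = (m₁c₁T₁ + m₂c₂T₂)/(m₁c₁ + m₂c₂) = 626.46 K.
ΔS₁ = m₁c₁ ln(T_f/T₁) = 140.805 × ln(626.46/1000) = -65.85 J/K.
ΔS₂ = m₂c₂ ln(T_f/T₂) = 252.3 × ln(626.46/418) = 102.1 J/K.
ΔS_total = -65.85 + 102.1 = 36.2 J/K.

ΔS_total = 36.2 J/K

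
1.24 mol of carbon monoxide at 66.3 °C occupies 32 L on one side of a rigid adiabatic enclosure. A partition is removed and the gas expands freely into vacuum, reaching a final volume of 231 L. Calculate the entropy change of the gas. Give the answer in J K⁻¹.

For an ideal gas in free expansion Q = 0 and W = 0, so T is unchanged.
Entropy is a state function; using a reversible isothermal path, ΔS_gas = nR ln(V₂/V₁) = 1.24 × 8.314 × ln(231/32) = 20.4 J/K.

ΔS_gas = 20.4 J/K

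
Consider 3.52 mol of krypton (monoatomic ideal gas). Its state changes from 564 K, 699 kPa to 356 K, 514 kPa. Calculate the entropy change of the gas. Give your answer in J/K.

ΔS = nC_p ln(T₂/T₁) − nR ln(P₂/P₁), with C_p = 5R/2 = 20.79 J mol⁻¹ K⁻¹ for a monoatomic ideal gas.
ΔS = 3.52 × [20.79 × ln(356/564) − 8.314 × ln(514/699)] = -24.7 J/K.

ΔS = -24.7 J/K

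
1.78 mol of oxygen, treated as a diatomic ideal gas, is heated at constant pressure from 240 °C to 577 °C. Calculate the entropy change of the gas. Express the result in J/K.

In kelvin: T₁ = 513.15 K, T₂ = 850.15 K. At constant pressure, ΔS = nC_p ln(T₂/T₁) with C_p = 7R/2 = 29.1 J mol⁻¹ K⁻¹.
ΔS = 1.78 × 29.1 × ln(850.15/513.15) = 26.1 J/K.

ΔS = 26.1 J/K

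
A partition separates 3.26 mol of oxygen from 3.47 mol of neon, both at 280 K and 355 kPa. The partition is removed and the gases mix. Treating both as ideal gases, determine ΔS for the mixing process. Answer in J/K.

ΔS_mix = 38.8 J/K

Mole fractions: x_A = 3.26/6.73 = 0.484, x_B = 0.516.
ΔS_mix = −R(n_A ln x_A + n_B ln x_B) = −8.314 × (3.26 ln 0.484 + 3.47 ln 0.516) = 38.8 J/K.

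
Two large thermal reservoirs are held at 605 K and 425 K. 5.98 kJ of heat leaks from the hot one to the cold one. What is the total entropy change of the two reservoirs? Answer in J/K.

ΔS_total = 4.19 J/K

ΔS_hot = −Q/T_H = −5980/605 = -9.884 J/K and ΔS_cold = +Q/T_C = 5980/425 = 14.07 J/K.
ΔS_total = -9.884 + 14.07 = 4.19 J/K, positive as the second law requires.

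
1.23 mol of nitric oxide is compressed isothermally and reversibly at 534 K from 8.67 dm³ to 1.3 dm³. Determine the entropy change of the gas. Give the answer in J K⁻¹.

ΔS_gas = -19.4 J/K

For an isothermal ideal gas ΔS_gas = nR ln(V₂/V₁) = 1.23 × 8.314 × ln(1.3/8.67) = -19.4 J/K.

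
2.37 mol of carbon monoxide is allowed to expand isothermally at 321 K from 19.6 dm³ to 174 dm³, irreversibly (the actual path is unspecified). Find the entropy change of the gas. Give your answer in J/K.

ΔS_gas = 43 J/K

Entropy is a state function, so ΔS_gas depends only on the end states.
For an isothermal ideal gas ΔS_gas = nR ln(V₂/V₁) = 2.37 × 8.314 × ln(174/19.6) = 43 J/K.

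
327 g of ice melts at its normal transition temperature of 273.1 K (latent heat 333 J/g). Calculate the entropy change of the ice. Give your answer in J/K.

Heat absorbed by the substance: Q = mL = 327 × 333 = 108891 J.
At constant T, ΔS = Q_rev/T = 108891 / 273.1 = 399 J/K.

ΔS = 399 J/K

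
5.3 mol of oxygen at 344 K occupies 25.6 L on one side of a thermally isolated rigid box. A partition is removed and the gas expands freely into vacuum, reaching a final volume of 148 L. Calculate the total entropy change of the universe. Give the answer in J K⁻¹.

ΔS_universe = 77.3 J/K

For an ideal gas in free expansion Q = 0 and W = 0, so T is unchanged.
Entropy is a state function; using a reversible isothermal path, ΔS_gas = nR ln(V₂/V₁) = 5.3 × 8.314 × ln(148/25.6) = 77.3 J/K.
The insulated surroundings exchange no heat, so ΔS_surr = 0 and ΔS_universe = ΔS_gas.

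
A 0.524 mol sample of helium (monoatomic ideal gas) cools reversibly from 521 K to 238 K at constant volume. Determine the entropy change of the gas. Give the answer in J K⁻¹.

ΔS = -5.12 J/K

At constant volume, ΔS = nC_V ln(T₂/T₁) with C_V = 3R/2 = 12.47 J mol⁻¹ K⁻¹.
ΔS = 0.524 × 12.47 × ln(238/521) = -5.12 J/K.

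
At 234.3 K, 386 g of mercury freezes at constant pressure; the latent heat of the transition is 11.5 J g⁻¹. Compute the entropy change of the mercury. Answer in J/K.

ΔS = -18.9 J/K

Heat released by the substance: Q = −mL = −386 × 11.5 = −4439 J.
At constant T, ΔS = Q_rev/T = −4439 / 234.3 = -18.9 J/K.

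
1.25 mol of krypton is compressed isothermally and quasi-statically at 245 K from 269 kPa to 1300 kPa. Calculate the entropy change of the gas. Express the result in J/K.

ΔS_gas = -16.4 J/K

For an isothermal ideal gas ΔS_gas = nR ln(P₁/P₂) = 1.25 × 8.314 × ln(269/1300) = -16.4 J/K.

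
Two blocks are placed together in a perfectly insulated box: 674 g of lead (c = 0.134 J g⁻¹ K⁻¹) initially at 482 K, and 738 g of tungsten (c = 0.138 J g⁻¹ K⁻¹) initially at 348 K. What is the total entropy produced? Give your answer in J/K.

Energy balance: T_f = (m₁c₁T₁ + m₂c₂T₂)/(m₁c₁ + m₂c₂) = 410.98 K.
ΔS₁ = m₁c₁ ln(T_f/T₁) = 90.316 × ln(410.98/482) = -14.4 J/K.
ΔS₂ = m₂c₂ ln(T_f/T₂) = 101.844 × ln(410.98/348) = 16.94 J/K.
ΔS_total = -14.4 + 16.94 = 2.54 J/K.

ΔS_total = 2.54 J/K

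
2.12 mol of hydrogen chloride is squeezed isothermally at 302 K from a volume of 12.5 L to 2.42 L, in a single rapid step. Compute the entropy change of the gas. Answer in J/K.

ΔS_gas = -28.9 J/K

Entropy is a state function, so ΔS_gas depends only on the end states.
For an isothermal ideal gas ΔS_gas = nR ln(V₂/V₁) = 2.12 × 8.314 × ln(2.42/12.5) = -28.9 J/K.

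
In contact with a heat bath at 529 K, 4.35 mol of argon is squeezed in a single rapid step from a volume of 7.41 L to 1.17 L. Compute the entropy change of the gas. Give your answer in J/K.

ΔS_gas = -66.8 J/K

Entropy is a state function, so ΔS_gas depends only on the end states.
For an isothermal ideal gas ΔS_gas = nR ln(V₂/V₁) = 4.35 × 8.314 × ln(1.17/7.41) = -66.8 J/K.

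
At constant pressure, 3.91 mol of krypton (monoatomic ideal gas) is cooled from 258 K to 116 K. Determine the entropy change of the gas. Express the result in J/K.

ΔS = -65 J/K

At constant pressure, ΔS = nC_p ln(T₂/T₁) with C_p = 5R/2 = 20.79 J mol⁻¹ K⁻¹.
ΔS = 3.91 × 20.79 × ln(116/258) = -65 J/K.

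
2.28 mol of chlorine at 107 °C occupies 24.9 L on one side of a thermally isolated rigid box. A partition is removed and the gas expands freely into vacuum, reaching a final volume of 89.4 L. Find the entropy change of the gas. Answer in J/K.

No heat is exchanged and no work is done, so the ideal-gas temperature stays constant.
Entropy is a state function; using a reversible isothermal path, ΔS_gas = nR ln(V₂/V₁) = 2.28 × 8.314 × ln(89.4/24.9) = 24.2 J/K.

ΔS_gas = 24.2 J/K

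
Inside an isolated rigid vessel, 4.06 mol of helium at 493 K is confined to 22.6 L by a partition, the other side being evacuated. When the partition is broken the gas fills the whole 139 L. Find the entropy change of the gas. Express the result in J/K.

ΔS_gas = 61.3 J/K

No heat is exchanged and no work is done, so the ideal-gas temperature stays constant.
Entropy is a state function; using a reversible isothermal path, ΔS_gas = nR ln(V₂/V₁) = 4.06 × 8.314 × ln(139/22.6) = 61.3 J/K.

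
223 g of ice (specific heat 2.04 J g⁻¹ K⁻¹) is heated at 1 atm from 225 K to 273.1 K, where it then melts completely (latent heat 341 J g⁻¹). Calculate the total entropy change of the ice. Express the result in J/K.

ΔS = 367 J/K

Warming step: ΔS₁ = m c ln(T_tr/T_i) = 223 × 2.04 × ln(273.1/225) = 88.14 J/K.
Phase change: ΔS₂ = +mL/T_tr = 223 × 341 / 273.1 = 278.4 J/K.
ΔS_total = (88.14) + (278.4) = 367 J/K.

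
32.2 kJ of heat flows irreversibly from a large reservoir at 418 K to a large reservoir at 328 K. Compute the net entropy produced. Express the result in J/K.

ΔS_total = 21.1 J/K

ΔS_hot = −Q/T_H = −32200/418 = -77.03 J/K and ΔS_cold = +Q/T_C = 32200/328 = 98.17 J/K.
ΔS_total = -77.03 + 98.17 = 21.1 J/K, positive as the second law requires.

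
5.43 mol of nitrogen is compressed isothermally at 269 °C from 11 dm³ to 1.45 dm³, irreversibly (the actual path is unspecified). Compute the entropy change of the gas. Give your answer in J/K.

Entropy is a state function, so ΔS_gas depends only on the end states.
For an isothermal ideal gas ΔS_gas = nR ln(V₂/V₁) = 5.43 × 8.314 × ln(1.45/11) = -91.5 J/K.

ΔS_gas = -91.5 J/K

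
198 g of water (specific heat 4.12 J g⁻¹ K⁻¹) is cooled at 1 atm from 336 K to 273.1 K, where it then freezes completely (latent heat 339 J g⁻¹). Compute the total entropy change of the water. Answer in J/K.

Cooling step: ΔS₁ = m c ln(T_tr/T_i) = 198 × 4.12 × ln(273.1/336) = -169.1 J/K.
Phase change: ΔS₂ = −mL/T_tr = −198 × 339 / 273.1 = -245.8 J/K.
ΔS_total = (-169.1) + (-245.8) = -415 J/K.

ΔS = -415 J/K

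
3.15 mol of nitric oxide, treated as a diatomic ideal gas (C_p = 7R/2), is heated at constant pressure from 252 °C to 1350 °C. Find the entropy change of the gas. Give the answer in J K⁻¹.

ΔS = 103 J/K

In kelvin: T₁ = 525.15 K, T₂ = 1623.15 K. At constant pressure, ΔS = nC_p ln(T₂/T₁) with C_p = 7R/2 = 29.1 J mol⁻¹ K⁻¹.
ΔS = 3.15 × 29.1 × ln(1623.15/525.15) = 103 J/K.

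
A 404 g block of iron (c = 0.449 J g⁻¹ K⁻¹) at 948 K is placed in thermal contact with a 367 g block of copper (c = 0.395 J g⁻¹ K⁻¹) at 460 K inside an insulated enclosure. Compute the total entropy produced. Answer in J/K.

Energy balance: T_f = (m₁c₁T₁ + m₂c₂T₂)/(m₁c₁ + m₂c₂) = 731.24 K.
ΔS₁ = m₁c₁ ln(T_f/T₁) = 181.396 × ln(731.24/948) = -47.09 J/K.
ΔS₂ = m₂c₂ ln(T_f/T₂) = 144.965 × ln(731.24/460) = 67.19 J/K.
ΔS_total = -47.09 + 67.19 = 20.1 J/K.

ΔS_total = 20.1 J/K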